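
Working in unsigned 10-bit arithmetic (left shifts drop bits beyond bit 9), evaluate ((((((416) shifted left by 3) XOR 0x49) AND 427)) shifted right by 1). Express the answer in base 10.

132

416 = 0110100000
→ shifted left by 3 (mod 2^10) → 0100000000 = 256
0x49 = 0001001001
→ XOR → 0101001001 = 329
427 = 0110101011
→ AND → 0100001001 = 265
→ shifted right by 1 → 0010000100 = 132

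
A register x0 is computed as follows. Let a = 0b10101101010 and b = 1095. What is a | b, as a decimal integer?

a = 10101101010
1095 = 10001000111
 OR → 10101101111 = 1391

1391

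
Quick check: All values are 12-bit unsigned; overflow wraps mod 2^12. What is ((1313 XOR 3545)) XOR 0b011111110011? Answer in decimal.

1313 = 010100100001
3545 = 110111011001
→ XOR → 100011111000 = 2296
0b011111110011 = 011111110011
→ XOR → 111100001011 = 3851

3851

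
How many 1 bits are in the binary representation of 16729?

16729 = 100000101011001
Count the 1s: 1 + 1 + 1 + 1 + 1 + 1 = 6

6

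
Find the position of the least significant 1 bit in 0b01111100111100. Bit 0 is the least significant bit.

0b01111100111100 = 1111100111100
Trailing zeros: 2, so the lowest set bit is bit 2 (value 4).

2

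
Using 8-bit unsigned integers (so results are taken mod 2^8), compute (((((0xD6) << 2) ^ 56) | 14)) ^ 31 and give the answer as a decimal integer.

0xD6 = 11010110
→ << 2 (mod 2^8) → 01011000 = 88
56 = 00111000
→ ^ → 01100000 = 96
14 = 00001110
→ | → 01101110 = 110
31 = 00011111
→ ^ → 01110001 = 113

113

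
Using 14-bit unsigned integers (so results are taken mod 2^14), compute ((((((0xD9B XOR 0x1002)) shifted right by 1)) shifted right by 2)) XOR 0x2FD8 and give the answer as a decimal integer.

0xD9B = 00110110011011
0x1002 = 01000000000010
→ XOR → 01110110011001 = 7577
→ shifted right by 1 → 00111011001100 = 3788
→ shifted right by 2 → 00001110110011 = 947
0x2FD8 = 10111111011000
→ XOR → 10110001101011 = 11371

11371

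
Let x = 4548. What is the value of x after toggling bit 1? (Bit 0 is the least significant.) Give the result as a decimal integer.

4550

x = 001000111000100
bit 1 is currently 0; toggle it via x ^ (1 << 1) = x ^ 2
→ 001000111000110 = 4550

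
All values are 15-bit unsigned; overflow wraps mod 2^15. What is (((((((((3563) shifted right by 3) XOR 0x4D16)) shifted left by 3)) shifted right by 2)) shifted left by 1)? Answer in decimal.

12972

3563 = 000110111101011
→ shifted right by 3 → 000000110111101 = 445
0x4D16 = 100110100010110
→ XOR → 100110010101011 = 19627
→ shifted left by 3 (mod 2^15) → 110010101011000 = 25944
→ shifted right by 2 → 001100101010110 = 6486
→ shifted left by 1 (mod 2^15) → 011001010101100 = 12972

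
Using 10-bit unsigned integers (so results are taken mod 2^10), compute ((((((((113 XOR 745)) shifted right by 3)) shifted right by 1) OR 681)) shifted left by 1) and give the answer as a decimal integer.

338

113 = 0001110001
745 = 1011101001
→ XOR → 1010011000 = 664
→ shifted right by 3 → 0001010011 = 83
→ shifted right by 1 → 0000101001 = 41
681 = 1010101001
→ OR → 1010101001 = 681
→ shifted left by 1 (mod 2^10) → 0101010010 = 338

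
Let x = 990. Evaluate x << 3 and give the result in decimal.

990 = 0001111011110
shift left by 3 → 1111011110000 = 7920
(equivalently, 990 × 2^3 = 990 × 8)

7920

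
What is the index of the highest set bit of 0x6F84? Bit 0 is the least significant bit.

0x6F84 = 110111110000100
The topmost 1 is at position 14 (since 2^14 = 16384 ≤ 28548 < 32768).

14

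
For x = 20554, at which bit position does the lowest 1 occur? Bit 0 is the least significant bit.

1

20554 = 101000001001010
Trailing zeros: 1, so the lowest set bit is bit 1 (value 2).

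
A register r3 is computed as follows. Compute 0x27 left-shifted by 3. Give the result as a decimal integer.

0x27 = 000100111
shift left by 3 → 100111000 = 312
(equivalently, 39 × 2^3 = 39 × 8)

312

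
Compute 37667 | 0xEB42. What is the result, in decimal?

64355

37667 = 1001001100100011
0xEB42 = 1110101101000010
 OR → 1111101101100011 = 64355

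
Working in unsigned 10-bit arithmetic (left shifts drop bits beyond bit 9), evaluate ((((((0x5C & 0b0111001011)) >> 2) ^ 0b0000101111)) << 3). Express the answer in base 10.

488

0x5C = 0001011100
0b0111001011 = 0111001011
→ & → 0001001000 = 72
→ >> 2 → 0000010010 = 18
0b0000101111 = 0000101111
→ ^ → 0000111101 = 61
→ << 3 (mod 2^10) → 0111101000 = 488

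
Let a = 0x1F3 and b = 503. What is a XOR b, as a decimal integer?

0x1F3 = 111110011
503 = 111110111
XOR → 000000100 = 4

4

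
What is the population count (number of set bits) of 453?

453 = 111000101
Count the 1s: 1 + 1 + 1 + 1 + 1 = 5

5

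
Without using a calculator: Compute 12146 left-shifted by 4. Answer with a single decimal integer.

194336

12146 = 000010111101110010
shift left by 4 → 101111011100100000 = 194336
(equivalently, 12146 × 2^4 = 12146 × 16)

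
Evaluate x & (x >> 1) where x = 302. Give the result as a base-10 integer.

x = 100101110 = 302
x>>1 = 010010111
AND  = 000000110 = 6
(x & (x >> 1) has a 1 wherever x has two consecutive 1 bits.)

6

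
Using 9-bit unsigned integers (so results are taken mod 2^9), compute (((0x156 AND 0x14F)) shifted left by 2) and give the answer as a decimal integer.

280

0x156 = 101010110
0x14F = 101001111
→ AND → 101000110 = 326
→ shifted left by 2 (mod 2^9) → 100011000 = 280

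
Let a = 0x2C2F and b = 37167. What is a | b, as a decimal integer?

0x2C2F = 0010110000101111
37167 = 1001000100101111
 OR → 1011110100101111 = 48431

48431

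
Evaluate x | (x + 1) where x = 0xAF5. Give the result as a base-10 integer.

x = 101011110101 = 2805
x + 1 = 101011110110
OR    = 101011110111 = 2807
(x | (x + 1) sets the lowest cleared bit.)

2807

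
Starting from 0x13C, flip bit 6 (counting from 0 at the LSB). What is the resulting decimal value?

x = 100111100
bit 6 is currently 0; toggle it via x ^ (1 << 6) = x ^ 64
→ 101111100 = 380

380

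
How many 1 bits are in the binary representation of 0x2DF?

8

0x2DF = 1011011111
Count the 1s: 1 + 1 + 1 + 1 + 1 + 1 + 1 + 1 = 8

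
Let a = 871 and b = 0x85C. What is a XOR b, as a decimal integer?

2875

871 = 001101100111
0x85C = 100001011100
XOR → 101100111011 = 2875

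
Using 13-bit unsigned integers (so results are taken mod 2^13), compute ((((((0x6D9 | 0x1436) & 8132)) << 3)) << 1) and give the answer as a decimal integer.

3136

0x6D9 = 0011011011001
0x1436 = 1010000110110
→ | → 1011011111111 = 5887
8132 = 1111111000100
→ & → 1011011000100 = 5828
→ << 3 (mod 2^13) → 1011000100000 = 5664
→ << 1 (mod 2^13) → 0110001000000 = 3136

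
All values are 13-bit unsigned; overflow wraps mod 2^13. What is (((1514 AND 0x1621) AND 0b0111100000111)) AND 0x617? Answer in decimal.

1514 = 0010111101010
0x1621 = 1011000100001
→ AND → 0010000100000 = 1056
0b0111100000111 = 0111100000111
→ AND → 0010000000000 = 1024
0x617 = 0011000010111
→ AND → 0010000000000 = 1024

1024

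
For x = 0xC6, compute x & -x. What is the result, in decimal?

2

x = 11000110 = 198
-x (two's complement) = …00111010
AND   = 00000010 = 2
(x & -x isolates the lowest set bit of x.)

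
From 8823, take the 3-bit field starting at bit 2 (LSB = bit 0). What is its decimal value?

v = 10001001110111
Shift right by 2: 100010011101
Mask low 3 bits: 101 = 5

5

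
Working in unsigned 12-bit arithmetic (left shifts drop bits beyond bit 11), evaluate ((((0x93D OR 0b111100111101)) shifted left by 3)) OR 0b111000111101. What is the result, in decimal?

0x93D = 100100111101
0b111100111101 = 111100111101
→ OR → 111100111101 = 3901
→ shifted left by 3 (mod 2^12) → 100111101000 = 2536
0b111000111101 = 111000111101
→ OR → 111111111101 = 4093

4093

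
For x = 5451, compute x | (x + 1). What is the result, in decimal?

x = 1010101001011 = 5451
x + 1 = 1010101001100
OR    = 1010101001111 = 5455
(x | (x + 1) sets the lowest cleared bit.)

5455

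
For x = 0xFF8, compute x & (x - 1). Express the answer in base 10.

x = 111111111000 = 4088
x - 1 = 111111110111
AND   = 111111110000 = 4080
(x & (x - 1) clears the lowest set bit of x.)

4080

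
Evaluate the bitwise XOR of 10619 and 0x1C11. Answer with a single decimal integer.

10619 = 10100101111011
0x1C11 = 01110000010001
XOR → 11010101101010 = 13674

13674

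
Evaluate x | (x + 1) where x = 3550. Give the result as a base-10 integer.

x = 110111011110 = 3550
x + 1 = 110111011111
OR    = 110111011111 = 3551
(x | (x + 1) sets the lowest cleared bit.)

3551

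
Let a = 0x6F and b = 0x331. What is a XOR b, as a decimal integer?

862

0x6F = 0001101111
0x331 = 1100110001
XOR → 1101011110 = 862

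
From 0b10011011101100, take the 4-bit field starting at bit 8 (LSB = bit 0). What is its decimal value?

6

v = 10011011101100
Shift right by 8: 100110
Mask low 4 bits: 0110 = 6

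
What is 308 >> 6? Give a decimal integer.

4

308 = 100110100
shift right by 6 → 000000100 = 4
(equivalently, floor(308 / 64))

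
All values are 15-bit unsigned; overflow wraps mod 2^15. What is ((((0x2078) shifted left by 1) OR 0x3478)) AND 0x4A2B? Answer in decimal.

16424

0x2078 = 010000001111000
→ shifted left by 1 (mod 2^15) → 100000011110000 = 16624
0x3478 = 011010001111000
→ OR → 111010011111000 = 29944
0x4A2B = 100101000101011
→ AND → 100000000101000 = 16424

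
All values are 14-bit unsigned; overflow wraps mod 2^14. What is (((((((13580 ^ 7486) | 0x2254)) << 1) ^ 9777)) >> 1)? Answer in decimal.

13580 = 11010100001100
7486 = 01110100111110
→ ^ → 10100000110010 = 10290
0x2254 = 10001001010100
→ | → 10101001110110 = 10870
→ << 1 (mod 2^14) → 01010011101100 = 5356
9777 = 10011000110001
→ ^ → 11001011011101 = 13021
→ >> 1 → 01100101101110 = 6510

6510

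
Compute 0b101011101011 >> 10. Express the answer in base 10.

x = 101011101011
shift right by 10 → 000000000010 = 2
(equivalently, floor(2795 / 1024))

2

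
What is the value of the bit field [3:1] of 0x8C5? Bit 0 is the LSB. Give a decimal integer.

2

v = 00100011000101
Shift right by 1: 0010001100010
Mask low 3 bits: 010 = 2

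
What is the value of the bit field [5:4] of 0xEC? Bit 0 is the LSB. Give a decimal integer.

v = 0011101100
Shift right by 4: 001110
Mask low 2 bits: 10 = 2

2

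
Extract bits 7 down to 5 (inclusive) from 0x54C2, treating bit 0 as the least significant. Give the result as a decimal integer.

6

v = 0101010011000010
Shift right by 5: 01010100110
Mask low 3 bits: 110 = 6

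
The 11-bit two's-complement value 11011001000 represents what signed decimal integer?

pattern = 11011001000 (MSB is 1 ⇒ negative)
Invert: 00100110111, add 1 → 00100111000 = 312, so the value is -312.
(Equivalently: 1736 - 2^11 = 1736 - 2048 = -312.)

-312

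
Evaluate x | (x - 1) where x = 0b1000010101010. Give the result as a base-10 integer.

x = 1000010101010 = 4266
x - 1 = 1000010101001
OR    = 1000010101011 = 4267
(x | (x - 1) sets all bits below the lowest set bit.)

4267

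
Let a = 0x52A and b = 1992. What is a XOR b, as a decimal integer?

738

0x52A = 10100101010
1992 = 11111001000
XOR → 01011100010 = 738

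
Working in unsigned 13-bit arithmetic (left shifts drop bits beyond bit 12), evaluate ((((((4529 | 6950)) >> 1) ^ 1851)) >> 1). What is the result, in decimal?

1392

4529 = 1000110110001
6950 = 1101100100110
→ | → 1101110110111 = 7095
→ >> 1 → 0110111011011 = 3547
1851 = 0011100111011
→ ^ → 0101011100000 = 2784
→ >> 1 → 0010101110000 = 1392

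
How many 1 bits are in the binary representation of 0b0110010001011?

6

n = 110010001011
Count the 1s: 1 + 1 + 1 + 1 + 1 + 1 = 6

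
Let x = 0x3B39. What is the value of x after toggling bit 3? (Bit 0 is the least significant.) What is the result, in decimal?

15153

x = 11101100111001
bit 3 is currently 1; toggle it via x ^ (1 << 3) = x ^ 8
→ 11101100110001 = 15153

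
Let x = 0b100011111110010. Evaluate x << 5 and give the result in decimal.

x = 00000100011111110010
shift left by 5 → 10001111111001000000 = 589376
(equivalently, 18418 × 2^5 = 18418 × 32)

589376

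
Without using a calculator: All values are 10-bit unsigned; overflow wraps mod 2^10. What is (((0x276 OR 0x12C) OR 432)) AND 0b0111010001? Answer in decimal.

0x276 = 1001110110
0x12C = 0100101100
→ OR → 1101111110 = 894
432 = 0110110000
→ OR → 1111111110 = 1022
0b0111010001 = 0111010001
→ AND → 0111010000 = 464

464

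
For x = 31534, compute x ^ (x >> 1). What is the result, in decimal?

18105

x = 111101100101110 = 31534
x>>1 = 011110110010111
XOR  = 100011010111001 = 18105
(x ^ (x >> 1) gives the standard binary-reflected Gray code of x.)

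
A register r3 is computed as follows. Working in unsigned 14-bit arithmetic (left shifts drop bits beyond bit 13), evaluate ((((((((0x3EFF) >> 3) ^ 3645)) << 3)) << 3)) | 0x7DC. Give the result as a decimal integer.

16348

0x3EFF = 11111011111111
→ >> 3 → 00011111011111 = 2015
3645 = 00111000111101
→ ^ → 00100111100010 = 2530
→ << 3 (mod 2^14) → 00111100010000 = 3856
→ << 3 (mod 2^14) → 11100010000000 = 14464
0x7DC = 00011111011100
→ | → 11111111011100 = 16348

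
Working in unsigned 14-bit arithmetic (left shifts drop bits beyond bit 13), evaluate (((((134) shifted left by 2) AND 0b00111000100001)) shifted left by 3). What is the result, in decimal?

4096

134 = 00000010000110
→ shifted left by 2 (mod 2^14) → 00001000011000 = 536
0b00111000100001 = 00111000100001
→ AND → 00001000000000 = 512
→ shifted left by 3 (mod 2^14) → 01000000000000 = 4096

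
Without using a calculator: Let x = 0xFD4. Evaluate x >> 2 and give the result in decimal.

0xFD4 = 111111010100
shift right by 2 → 001111110101 = 1013
(equivalently, floor(4052 / 4))

1013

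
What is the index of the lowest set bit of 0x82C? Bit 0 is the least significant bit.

0x82C = 100000101100
Trailing zeros: 2, so the lowest set bit is bit 2 (value 4).

2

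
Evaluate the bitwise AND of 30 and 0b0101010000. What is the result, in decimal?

16

30 = 000011110
b = 101010000
AND → 000010000 = 16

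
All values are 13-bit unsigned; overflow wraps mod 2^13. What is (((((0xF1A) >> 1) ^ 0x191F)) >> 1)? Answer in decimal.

3913

0xF1A = 0111100011010
→ >> 1 → 0011110001101 = 1933
0x191F = 1100100011111
→ ^ → 1111010010010 = 7826
→ >> 1 → 0111101001001 = 3913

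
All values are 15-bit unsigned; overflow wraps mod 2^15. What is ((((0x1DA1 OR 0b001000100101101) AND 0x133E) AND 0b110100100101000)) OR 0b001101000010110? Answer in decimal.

6974

0x1DA1 = 001110110100001
0b001000100101101 = 001000100101101
→ OR → 001110110101101 = 7597
0x133E = 001001100111110
→ AND → 001000100101100 = 4396
0b110100100101000 = 110100100101000
→ AND → 000000100101000 = 296
0b001101000010110 = 001101000010110
→ OR → 001101100111110 = 6974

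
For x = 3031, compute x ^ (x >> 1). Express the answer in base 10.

x = 101111010111 = 3031
x>>1 = 010111101011
XOR  = 111000111100 = 3644
(x ^ (x >> 1) gives the standard binary-reflected Gray code of x.)

3644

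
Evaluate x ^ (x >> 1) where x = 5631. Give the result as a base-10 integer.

7936

x = 1010111111111 = 5631
x>>1 = 0101011111111
XOR  = 1111100000000 = 7936
(x ^ (x >> 1) gives the standard binary-reflected Gray code of x.)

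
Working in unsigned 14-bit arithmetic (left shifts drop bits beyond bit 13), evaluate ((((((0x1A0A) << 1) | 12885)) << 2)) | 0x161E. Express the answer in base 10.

0x1A0A = 01101000001010
→ << 1 (mod 2^14) → 11010000010100 = 13332
12885 = 11001001010101
→ | → 11011001010101 = 13909
→ << 2 (mod 2^14) → 01100101010100 = 6484
0x161E = 01011000011110
→ | → 01111101011110 = 8030

8030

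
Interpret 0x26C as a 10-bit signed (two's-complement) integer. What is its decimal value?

-404

pattern = 1001101100 (MSB is 1 ⇒ negative)
Invert: 0110010011, add 1 → 0110010100 = 404, so the value is -404.
(Equivalently: 620 - 2^10 = 620 - 1024 = -404.)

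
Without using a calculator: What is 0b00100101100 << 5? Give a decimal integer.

9600

x = 00000100101100
shift left by 5 → 10010110000000 = 9600
(equivalently, 300 × 2^5 = 300 × 32)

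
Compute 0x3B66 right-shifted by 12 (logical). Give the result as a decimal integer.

0x3B66 = 11101101100110
shift right by 12 → 00000000000011 = 3
(equivalently, floor(15206 / 4096))

3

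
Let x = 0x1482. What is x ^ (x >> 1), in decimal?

7875

x = 1010010000010 = 5250
x>>1 = 0101001000001
XOR  = 1111011000011 = 7875
(x ^ (x >> 1) gives the standard binary-reflected Gray code of x.)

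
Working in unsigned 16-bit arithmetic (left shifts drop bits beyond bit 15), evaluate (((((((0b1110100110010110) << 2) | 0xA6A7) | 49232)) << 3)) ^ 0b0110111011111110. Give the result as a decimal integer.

22790

0b1110100110010110 = 1110100110010110
→ << 2 (mod 2^16) → 1010011001011000 = 42584
0xA6A7 = 1010011010100111
→ | → 1010011011111111 = 42751
49232 = 1100000001010000
→ | → 1110011011111111 = 59135
→ << 3 (mod 2^16) → 0011011111111000 = 14328
0b0110111011111110 = 0110111011111110
→ ^ → 0101100100000110 = 22790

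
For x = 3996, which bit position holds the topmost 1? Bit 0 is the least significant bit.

3996 = 111110011100
The topmost 1 is at position 11 (since 2^11 = 2048 ≤ 3996 < 4096).

11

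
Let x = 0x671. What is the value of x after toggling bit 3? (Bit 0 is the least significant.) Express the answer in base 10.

1657

x = 11001110001
bit 3 is currently 0; toggle it via x ^ (1 << 3) = x ^ 8
→ 11001111001 = 1657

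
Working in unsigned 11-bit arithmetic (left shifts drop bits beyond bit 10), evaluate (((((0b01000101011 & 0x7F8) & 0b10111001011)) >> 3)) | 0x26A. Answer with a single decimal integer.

619

0b01000101011 = 01000101011
0x7F8 = 11111111000
→ & → 01000101000 = 552
0b10111001011 = 10111001011
→ & → 00000001000 = 8
→ >> 3 → 00000000001 = 1
0x26A = 01001101010
→ | → 01001101011 = 619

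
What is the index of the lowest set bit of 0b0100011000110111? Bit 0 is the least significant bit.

0

0b0100011000110111 = 100011000110111
Trailing zeros: 0, so the lowest set bit is bit 0 (value 1).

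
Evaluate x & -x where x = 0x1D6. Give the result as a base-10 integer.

x = 111010110 = 470
-x (two's complement) = …000101010
AND   = 000000010 = 2
(x & -x isolates the lowest set bit of x.)

2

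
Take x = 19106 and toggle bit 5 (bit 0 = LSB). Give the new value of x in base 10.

19074

x = 0100101010100010
bit 5 is currently 1; toggle it via x ^ (1 << 5) = x ^ 32
→ 0100101010000010 = 19074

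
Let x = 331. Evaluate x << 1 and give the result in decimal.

662

331 = 0101001011
shift left by 1 → 1010010110 = 662
(equivalently, 331 × 2^1 = 331 × 2)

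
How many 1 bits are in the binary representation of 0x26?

0x26 = 100110
Count the 1s: 1 + 1 + 1 = 3

3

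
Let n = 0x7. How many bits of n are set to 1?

3

0x7 = 111
Count the 1s: 1 + 1 + 1 = 3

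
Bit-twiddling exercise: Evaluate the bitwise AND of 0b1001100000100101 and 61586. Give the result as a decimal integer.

a = 1001100000100101
61586 = 1111000010010010
AND → 1001000000000000 = 36864

36864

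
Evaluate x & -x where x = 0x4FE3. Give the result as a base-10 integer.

1

x = 100111111100011 = 20451
-x (two's complement) = …011000000011101
AND   = 000000000000001 = 1
(x & -x isolates the lowest set bit of x.)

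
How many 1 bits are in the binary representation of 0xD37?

8

0xD37 = 110100110111
Count the 1s: 1 + 1 + 1 + 1 + 1 + 1 + 1 + 1 = 8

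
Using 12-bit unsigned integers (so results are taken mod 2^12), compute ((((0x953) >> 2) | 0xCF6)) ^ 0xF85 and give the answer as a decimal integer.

371

0x953 = 100101010011
→ >> 2 → 001001010100 = 596
0xCF6 = 110011110110
→ | → 111011110110 = 3830
0xF85 = 111110000101
→ ^ → 000101110011 = 371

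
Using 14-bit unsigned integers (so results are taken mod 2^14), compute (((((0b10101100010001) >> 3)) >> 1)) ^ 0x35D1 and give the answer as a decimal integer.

14176

0b10101100010001 = 10101100010001
→ >> 3 → 00010101100010 = 1378
→ >> 1 → 00001010110001 = 689
0x35D1 = 11010111010001
→ ^ → 11011101100000 = 14176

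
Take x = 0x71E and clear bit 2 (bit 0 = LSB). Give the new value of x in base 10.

x = 011100011110
bit 2 is currently 1; clear it via x & ~(1 << 2) = x & ~4
→ 011100011010 = 1818

1818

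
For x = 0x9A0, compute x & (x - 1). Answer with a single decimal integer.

x = 100110100000 = 2464
x - 1 = 100110011111
AND   = 100110000000 = 2432
(x & (x - 1) clears the lowest set bit of x.)

2432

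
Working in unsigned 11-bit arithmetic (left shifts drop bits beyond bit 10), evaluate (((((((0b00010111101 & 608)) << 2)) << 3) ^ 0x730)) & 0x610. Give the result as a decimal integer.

0b00010111101 = 00010111101
608 = 01001100000
→ & → 00000100000 = 32
→ << 2 (mod 2^11) → 00010000000 = 128
→ << 3 (mod 2^11) → 10000000000 = 1024
0x730 = 11100110000
→ ^ → 01100110000 = 816
0x610 = 11000010000
→ & → 01000010000 = 528

528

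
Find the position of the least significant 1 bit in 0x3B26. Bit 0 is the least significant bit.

0x3B26 = 11101100100110
Trailing zeros: 1, so the lowest set bit is bit 1 (value 2).

1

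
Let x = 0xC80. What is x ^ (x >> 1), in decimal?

2752

x = 110010000000 = 3200
x>>1 = 011001000000
XOR  = 101011000000 = 2752
(x ^ (x >> 1) gives the standard binary-reflected Gray code of x.)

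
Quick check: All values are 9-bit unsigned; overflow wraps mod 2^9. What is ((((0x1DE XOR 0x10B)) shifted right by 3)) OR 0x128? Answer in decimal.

314

0x1DE = 111011110
0x10B = 100001011
→ XOR → 011010101 = 213
→ shifted right by 3 → 000011010 = 26
0x128 = 100101000
→ OR → 100111010 = 314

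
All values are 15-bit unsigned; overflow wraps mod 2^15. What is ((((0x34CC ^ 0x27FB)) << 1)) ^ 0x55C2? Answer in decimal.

0x34CC = 011010011001100
0x27FB = 010011111111011
→ ^ → 001001100110111 = 4919
→ << 1 (mod 2^15) → 010011001101110 = 9838
0x55C2 = 101010111000010
→ ^ → 111001110101100 = 29612

29612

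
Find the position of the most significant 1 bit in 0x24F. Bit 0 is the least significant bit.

0x24F = 1001001111
The topmost 1 is at position 9 (since 2^9 = 512 ≤ 591 < 1024).

9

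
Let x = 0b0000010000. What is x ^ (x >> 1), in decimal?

x = 10000 = 16
x>>1 = 01000
XOR  = 11000 = 24
(x ^ (x >> 1) gives the standard binary-reflected Gray code of x.)

24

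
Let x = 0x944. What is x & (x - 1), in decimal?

2368

x = 100101000100 = 2372
x - 1 = 100101000011
AND   = 100101000000 = 2368
(x & (x - 1) clears the lowest set bit of x.)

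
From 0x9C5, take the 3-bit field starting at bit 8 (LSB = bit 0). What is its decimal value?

v = 0100111000101
Shift right by 8: 01001
Mask low 3 bits: 001 = 1

1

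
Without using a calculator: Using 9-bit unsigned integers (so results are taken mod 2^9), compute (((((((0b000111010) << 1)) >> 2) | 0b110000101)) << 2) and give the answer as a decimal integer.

116

0b000111010 = 000111010
→ << 1 (mod 2^9) → 001110100 = 116
→ >> 2 → 000011101 = 29
0b110000101 = 110000101
→ | → 110011101 = 413
→ << 2 (mod 2^9) → 001110100 = 116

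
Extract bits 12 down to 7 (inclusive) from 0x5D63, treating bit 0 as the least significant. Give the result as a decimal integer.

58

v = 101110101100011
Shift right by 7: 10111010
Mask low 6 bits: 111010 = 58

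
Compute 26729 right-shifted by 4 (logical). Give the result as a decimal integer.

26729 = 110100001101001
shift right by 4 → 000011010000110 = 1670
(equivalently, floor(26729 / 16))

1670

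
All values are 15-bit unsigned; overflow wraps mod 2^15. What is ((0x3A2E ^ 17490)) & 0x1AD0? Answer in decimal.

6736

0x3A2E = 011101000101110
17490 = 100010001010010
→ ^ → 111111001111100 = 32380
0x1AD0 = 001101011010000
→ & → 001101001010000 = 6736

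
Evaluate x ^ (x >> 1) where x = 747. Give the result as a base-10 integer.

926

x = 1011101011 = 747
x>>1 = 0101110101
XOR  = 1110011110 = 926
(x ^ (x >> 1) gives the standard binary-reflected Gray code of x.)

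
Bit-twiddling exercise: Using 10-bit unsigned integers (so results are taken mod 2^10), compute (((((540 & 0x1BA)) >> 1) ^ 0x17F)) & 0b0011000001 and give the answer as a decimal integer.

540 = 1000011100
0x1BA = 0110111010
→ & → 0000011000 = 24
→ >> 1 → 0000001100 = 12
0x17F = 0101111111
→ ^ → 0101110011 = 371
0b0011000001 = 0011000001
→ & → 0001000001 = 65

65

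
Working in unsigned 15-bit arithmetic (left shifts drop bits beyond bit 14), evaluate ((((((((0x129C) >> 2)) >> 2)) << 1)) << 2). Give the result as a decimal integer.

0x129C = 001001010011100
→ >> 2 → 000010010100111 = 1191
→ >> 2 → 000000100101001 = 297
→ << 1 (mod 2^15) → 000001001010010 = 594
→ << 2 (mod 2^15) → 000100101001000 = 2376

2376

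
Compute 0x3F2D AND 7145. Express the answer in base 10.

0x3F2D = 11111100101101
7145 = 01101111101001
AND → 01101100101001 = 6953

6953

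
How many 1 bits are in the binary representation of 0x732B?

0x732B = 111001100101011
Count the 1s: 1 + 1 + 1 + 1 + 1 + 1 + 1 + 1 + 1 = 9

9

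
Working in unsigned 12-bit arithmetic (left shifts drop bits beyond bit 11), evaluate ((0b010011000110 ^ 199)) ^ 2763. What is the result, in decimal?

3786

0b010011000110 = 010011000110
199 = 000011000111
→ ^ → 010000000001 = 1025
2763 = 101011001011
→ ^ → 111011001010 = 3786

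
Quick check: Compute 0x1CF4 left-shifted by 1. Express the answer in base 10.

0x1CF4 = 01110011110100
shift left by 1 → 11100111101000 = 14824
(equivalently, 7412 × 2^1 = 7412 × 2)

14824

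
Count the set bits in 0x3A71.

8

0x3A71 = 11101001110001
Count the 1s: 1 + 1 + 1 + 1 + 1 + 1 + 1 + 1 = 8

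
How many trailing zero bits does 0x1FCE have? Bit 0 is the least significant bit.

0x1FCE = 1111111001110
Trailing zeros: 1, so the lowest set bit is bit 1 (value 2).

1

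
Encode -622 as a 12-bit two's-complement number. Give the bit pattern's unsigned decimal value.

3474

622 in 12 bits: 001001101110
Invert: 110110010001
Add 1:  110110010010 = 3474
(Check: 2^12 - 622 = 4096 - 622 = 3474.)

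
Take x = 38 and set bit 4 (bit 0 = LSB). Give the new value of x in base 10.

x = 00000100110
bit 4 is currently 0; set it via x | (1 << 4) = x | 16
→ 00000110110 = 54

54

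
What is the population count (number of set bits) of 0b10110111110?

8

n = 10110111110
Count the 1s: 1 + 1 + 1 + 1 + 1 + 1 + 1 + 1 = 8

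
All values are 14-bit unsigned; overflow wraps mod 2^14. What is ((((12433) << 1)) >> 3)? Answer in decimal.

1060

12433 = 11000010010001
→ << 1 (mod 2^14) → 10000100100010 = 8482
→ >> 3 → 00010000100100 = 1060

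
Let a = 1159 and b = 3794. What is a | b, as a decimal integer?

3799

1159 = 010010000111
3794 = 111011010010
 OR → 111011010111 = 3799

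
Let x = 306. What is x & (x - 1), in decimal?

304

x = 100110010 = 306
x - 1 = 100110001
AND   = 100110000 = 304
(x & (x - 1) clears the lowest set bit of x.)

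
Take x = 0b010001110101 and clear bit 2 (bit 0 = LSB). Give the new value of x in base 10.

x = 010001110101
bit 2 is currently 1; clear it via x & ~(1 << 2) = x & ~4
→ 010001110001 = 1137

1137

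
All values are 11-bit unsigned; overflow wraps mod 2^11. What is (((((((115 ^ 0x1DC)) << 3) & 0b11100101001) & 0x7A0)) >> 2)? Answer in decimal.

328

115 = 00001110011
0x1DC = 00111011100
→ ^ → 00110101111 = 431
→ << 3 (mod 2^11) → 10101111000 = 1400
0b11100101001 = 11100101001
→ & → 10100101000 = 1320
0x7A0 = 11110100000
→ & → 10100100000 = 1312
→ >> 2 → 00101001000 = 328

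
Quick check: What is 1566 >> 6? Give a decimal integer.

1566 = 11000011110
shift right by 6 → 00000011000 = 24
(equivalently, floor(1566 / 64))

24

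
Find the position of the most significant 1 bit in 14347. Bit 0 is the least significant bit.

13

14347 = 11100000001011
The topmost 1 is at position 13 (since 2^13 = 8192 ≤ 14347 < 16384).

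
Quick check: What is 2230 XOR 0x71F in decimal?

4009

2230 = 100010110110
0x71F = 011100011111
XOR → 111110101001 = 4009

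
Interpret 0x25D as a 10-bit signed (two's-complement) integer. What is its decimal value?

-419

pattern = 1001011101 (MSB is 1 ⇒ negative)
Invert: 0110100010, add 1 → 0110100011 = 419, so the value is -419.
(Equivalently: 605 - 2^10 = 605 - 1024 = -419.)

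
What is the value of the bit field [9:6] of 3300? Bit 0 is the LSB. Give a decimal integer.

v = 0110011100100
Shift right by 6: 0110011
Mask low 4 bits: 0011 = 3

3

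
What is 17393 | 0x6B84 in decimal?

27637

17393 = 100001111110001
0x6B84 = 110101110000100
 OR → 110101111110101 = 27637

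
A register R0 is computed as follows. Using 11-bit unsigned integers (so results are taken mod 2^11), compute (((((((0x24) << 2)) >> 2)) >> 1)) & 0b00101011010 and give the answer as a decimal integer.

18

0x24 = 00000100100
→ << 2 (mod 2^11) → 00010010000 = 144
→ >> 2 → 00000100100 = 36
→ >> 1 → 00000010010 = 18
0b00101011010 = 00101011010
→ & → 00000010010 = 18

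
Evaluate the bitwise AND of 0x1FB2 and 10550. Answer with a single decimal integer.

2354

0x1FB2 = 01111110110010
10550 = 10100100110110
AND → 00100100110010 = 2354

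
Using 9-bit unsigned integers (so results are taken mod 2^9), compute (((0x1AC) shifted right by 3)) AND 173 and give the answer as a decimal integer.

37

0x1AC = 110101100
→ shifted right by 3 → 000110101 = 53
173 = 010101101
→ AND → 000100101 = 37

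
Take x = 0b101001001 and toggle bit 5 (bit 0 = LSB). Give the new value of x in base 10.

x = 101001001
bit 5 is currently 0; toggle it via x ^ (1 << 5) = x ^ 32
→ 101101001 = 361

361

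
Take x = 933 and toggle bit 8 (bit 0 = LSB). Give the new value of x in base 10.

x = 001110100101
bit 8 is currently 1; toggle it via x ^ (1 << 8) = x ^ 256
→ 001010100101 = 677

677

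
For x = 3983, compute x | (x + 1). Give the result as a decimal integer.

3999

x = 111110001111 = 3983
x + 1 = 111110010000
OR    = 111110011111 = 3999
(x | (x + 1) sets the lowest cleared bit.)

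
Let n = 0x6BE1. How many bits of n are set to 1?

9

0x6BE1 = 110101111100001
Count the 1s: 1 + 1 + 1 + 1 + 1 + 1 + 1 + 1 + 1 = 9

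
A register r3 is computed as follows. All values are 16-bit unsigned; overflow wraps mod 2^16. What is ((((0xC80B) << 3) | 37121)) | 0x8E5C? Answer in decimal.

0xC80B = 1100100000001011
→ << 3 (mod 2^16) → 0100000001011000 = 16472
37121 = 1001000100000001
→ | → 1101000101011001 = 53593
0x8E5C = 1000111001011100
→ | → 1101111101011101 = 57181

57181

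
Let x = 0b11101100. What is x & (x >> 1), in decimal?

x = 11101100 = 236
x>>1 = 01110110
AND  = 01100100 = 100
(x & (x >> 1) has a 1 wherever x has two consecutive 1 bits.)

100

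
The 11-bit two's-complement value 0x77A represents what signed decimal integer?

-134

pattern = 11101111010 (MSB is 1 ⇒ negative)
Invert: 00010000101, add 1 → 00010000110 = 134, so the value is -134.
(Equivalently: 1914 - 2^11 = 1914 - 2048 = -134.)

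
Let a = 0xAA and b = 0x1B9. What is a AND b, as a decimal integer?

168

0xAA = 010101010
0x1B9 = 110111001
AND → 010101000 = 168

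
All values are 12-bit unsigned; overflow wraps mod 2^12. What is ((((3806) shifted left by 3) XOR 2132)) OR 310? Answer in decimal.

3806 = 111011011110
→ shifted left by 3 (mod 2^12) → 011011110000 = 1776
2132 = 100001010100
→ XOR → 111010100100 = 3748
310 = 000100110110
→ OR → 111110110110 = 4022

4022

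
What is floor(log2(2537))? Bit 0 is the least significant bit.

2537 = 100111101001
The topmost 1 is at position 11 (since 2^11 = 2048 ≤ 2537 < 4096).

11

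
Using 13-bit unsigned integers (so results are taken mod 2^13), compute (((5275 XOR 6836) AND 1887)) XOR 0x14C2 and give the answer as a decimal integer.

4813

5275 = 1010010011011
6836 = 1101010110100
→ XOR → 0111000101111 = 3631
1887 = 0011101011111
→ AND → 0011000001111 = 1551
0x14C2 = 1010011000010
→ XOR → 1001011001101 = 4813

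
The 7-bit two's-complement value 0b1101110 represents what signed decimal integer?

pattern = 1101110 (MSB is 1 ⇒ negative)
Invert: 0010001, add 1 → 0010010 = 18, so the value is -18.
(Equivalently: 110 - 2^7 = 110 - 128 = -18.)

-18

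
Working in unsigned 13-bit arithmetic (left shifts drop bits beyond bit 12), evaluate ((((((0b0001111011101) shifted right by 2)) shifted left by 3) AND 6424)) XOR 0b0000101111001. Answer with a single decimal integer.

0b0001111011101 = 0001111011101
→ shifted right by 2 → 0000011110111 = 247
→ shifted left by 3 (mod 2^13) → 0011110111000 = 1976
6424 = 1100100011000
→ AND → 0000100011000 = 280
0b0000101111001 = 0000101111001
→ XOR → 0000001100001 = 97

97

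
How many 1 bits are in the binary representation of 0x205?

3

0x205 = 1000000101
Count the 1s: 1 + 1 + 1 = 3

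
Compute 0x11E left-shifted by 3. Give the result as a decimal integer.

0x11E = 000100011110
shift left by 3 → 100011110000 = 2288
(equivalently, 286 × 2^3 = 286 × 8)

2288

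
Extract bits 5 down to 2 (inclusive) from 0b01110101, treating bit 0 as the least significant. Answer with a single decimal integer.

v = 01110101
Shift right by 2: 011101
Mask low 4 bits: 1101 = 13

13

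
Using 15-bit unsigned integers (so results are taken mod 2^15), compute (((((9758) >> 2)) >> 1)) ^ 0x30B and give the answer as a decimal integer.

9758 = 010011000011110
→ >> 2 → 000100110000111 = 2439
→ >> 1 → 000010011000011 = 1219
0x30B = 000001100001011
→ ^ → 000011111001000 = 1992

1992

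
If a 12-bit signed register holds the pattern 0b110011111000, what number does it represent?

-776

pattern = 110011111000 (MSB is 1 ⇒ negative)
Invert: 001100000111, add 1 → 001100001000 = 776, so the value is -776.
(Equivalently: 3320 - 2^12 = 3320 - 4096 = -776.)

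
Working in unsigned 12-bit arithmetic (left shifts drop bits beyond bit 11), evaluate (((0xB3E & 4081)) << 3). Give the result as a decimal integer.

2432

0xB3E = 101100111110
4081 = 111111110001
→ & → 101100110000 = 2864
→ << 3 (mod 2^12) → 100110000000 = 2432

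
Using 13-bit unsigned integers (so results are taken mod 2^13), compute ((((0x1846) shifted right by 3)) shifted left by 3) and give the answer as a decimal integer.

6208

0x1846 = 1100001000110
→ shifted right by 3 → 0001100001000 = 776
→ shifted left by 3 (mod 2^13) → 1100001000000 = 6208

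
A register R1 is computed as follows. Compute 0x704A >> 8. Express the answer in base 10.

0x704A = 111000001001010
shift right by 8 → 000000001110000 = 112
(equivalently, floor(28746 / 256))

112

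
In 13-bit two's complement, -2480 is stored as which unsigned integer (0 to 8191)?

5712

2480 in 13 bits: 0100110110000
Invert: 1011001001111
Add 1:  1011001010000 = 5712
(Check: 2^13 - 2480 = 8192 - 2480 = 5712.)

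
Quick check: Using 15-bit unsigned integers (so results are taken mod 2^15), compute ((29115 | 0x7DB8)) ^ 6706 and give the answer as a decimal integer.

26505

29115 = 111000110111011
0x7DB8 = 111110110111000
→ | → 111110110111011 = 32187
6706 = 001101000110010
→ ^ → 110011110001001 = 26505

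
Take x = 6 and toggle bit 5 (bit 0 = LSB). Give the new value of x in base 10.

38

x = 00000110
bit 5 is currently 0; toggle it via x ^ (1 << 5) = x ^ 32
→ 00100110 = 38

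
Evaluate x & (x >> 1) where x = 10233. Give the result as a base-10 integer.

1016

x = 10011111111001 = 10233
x>>1 = 01001111111100
AND  = 00001111111000 = 1016
(x & (x >> 1) has a 1 wherever x has two consecutive 1 bits.)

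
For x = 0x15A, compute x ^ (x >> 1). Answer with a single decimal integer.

x = 101011010 = 346
x>>1 = 010101101
XOR  = 111110111 = 503
(x ^ (x >> 1) gives the standard binary-reflected Gray code of x.)

503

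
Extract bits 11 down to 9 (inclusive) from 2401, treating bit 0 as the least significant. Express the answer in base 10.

v = 0100101100001
Shift right by 9: 0100
Mask low 3 bits: 100 = 4

4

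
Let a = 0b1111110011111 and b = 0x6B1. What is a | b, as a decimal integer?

8127

a = 1111110011111
0x6B1 = 0011010110001
 OR → 1111110111111 = 8127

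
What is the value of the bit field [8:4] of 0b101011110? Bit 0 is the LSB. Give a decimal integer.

21

v = 101011110
Shift right by 4: 10101
Mask low 5 bits: 10101 = 21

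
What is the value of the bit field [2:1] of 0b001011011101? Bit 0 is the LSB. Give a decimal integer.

2

v = 001011011101
Shift right by 1: 00101101110
Mask low 2 bits: 10 = 2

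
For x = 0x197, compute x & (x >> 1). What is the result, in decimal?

x = 110010111 = 407
x>>1 = 011001011
AND  = 010000011 = 131
(x & (x >> 1) has a 1 wherever x has two consecutive 1 bits.)

131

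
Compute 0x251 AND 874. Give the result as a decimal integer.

576

0x251 = 1001010001
874 = 1101101010
AND → 1001000000 = 576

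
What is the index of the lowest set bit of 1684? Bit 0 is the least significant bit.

1684 = 11010010100
Trailing zeros: 2, so the lowest set bit is bit 2 (value 4).

2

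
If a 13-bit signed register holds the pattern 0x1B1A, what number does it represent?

pattern = 1101100011010 (MSB is 1 ⇒ negative)
Invert: 0010011100101, add 1 → 0010011100110 = 1254, so the value is -1254.
(Equivalently: 6938 - 2^13 = 6938 - 8192 = -1254.)

-1254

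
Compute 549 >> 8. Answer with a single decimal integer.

549 = 1000100101
shift right by 8 → 0000000010 = 2
(equivalently, floor(549 / 256))

2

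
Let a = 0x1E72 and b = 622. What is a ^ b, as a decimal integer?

0x1E72 = 1111001110010
622 = 0001001101110
XOR → 1110000011100 = 7196

7196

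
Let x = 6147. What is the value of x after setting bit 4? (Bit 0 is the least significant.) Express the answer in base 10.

x = 1100000000011
bit 4 is currently 0; set it via x | (1 << 4) = x | 16
→ 1100000010011 = 6163

6163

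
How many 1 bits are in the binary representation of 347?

6

347 = 101011011
Count the 1s: 1 + 1 + 1 + 1 + 1 + 1 = 6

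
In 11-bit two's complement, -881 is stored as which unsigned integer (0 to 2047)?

1167

881 in 11 bits: 01101110001
Invert: 10010001110
Add 1:  10010001111 = 1167
(Check: 2^11 - 881 = 2048 - 881 = 1167.)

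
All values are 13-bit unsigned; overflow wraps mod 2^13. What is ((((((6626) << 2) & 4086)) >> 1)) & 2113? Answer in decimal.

6626 = 1100111100010
→ << 2 (mod 2^13) → 0011110001000 = 1928
4086 = 0111111110110
→ & → 0011110000000 = 1920
→ >> 1 → 0001111000000 = 960
2113 = 0100001000001
→ & → 0000001000000 = 64

64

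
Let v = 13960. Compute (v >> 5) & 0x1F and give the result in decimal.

20

v = 11011010001000
Shift right by 5: 110110100
Mask low 5 bits: 10100 = 20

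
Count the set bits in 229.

5

229 = 11100101
Count the 1s: 1 + 1 + 1 + 1 + 1 = 5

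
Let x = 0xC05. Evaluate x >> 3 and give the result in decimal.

384

0xC05 = 110000000101
shift right by 3 → 000110000000 = 384
(equivalently, floor(3077 / 8))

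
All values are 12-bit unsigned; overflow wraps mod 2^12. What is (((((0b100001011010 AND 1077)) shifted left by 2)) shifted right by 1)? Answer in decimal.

32

0b100001011010 = 100001011010
1077 = 010000110101
→ AND → 000000010000 = 16
→ shifted left by 2 (mod 2^12) → 000001000000 = 64
→ shifted right by 1 → 000000100000 = 32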